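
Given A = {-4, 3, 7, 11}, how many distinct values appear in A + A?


A + A = {a + a' : a, a' ∈ A}; |A| = 4.
General bounds: 2|A| - 1 ≤ |A + A| ≤ |A|(|A|+1)/2, i.e. 7 ≤ |A + A| ≤ 10.
Lower bound 2|A|-1 is attained iff A is an arithmetic progression.
Enumerate sums a + a' for a ≤ a' (symmetric, so this suffices):
a = -4: -4+-4=-8, -4+3=-1, -4+7=3, -4+11=7
a = 3: 3+3=6, 3+7=10, 3+11=14
a = 7: 7+7=14, 7+11=18
a = 11: 11+11=22
Distinct sums: {-8, -1, 3, 6, 7, 10, 14, 18, 22}
|A + A| = 9

|A + A| = 9


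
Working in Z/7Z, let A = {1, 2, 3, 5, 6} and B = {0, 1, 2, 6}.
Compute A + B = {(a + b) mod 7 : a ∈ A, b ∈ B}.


Work in Z/7Z: reduce every sum a + b modulo 7.
Enumerate all 20 pairs:
a = 1: 1+0=1, 1+1=2, 1+2=3, 1+6=0
a = 2: 2+0=2, 2+1=3, 2+2=4, 2+6=1
a = 3: 3+0=3, 3+1=4, 3+2=5, 3+6=2
a = 5: 5+0=5, 5+1=6, 5+2=0, 5+6=4
a = 6: 6+0=6, 6+1=0, 6+2=1, 6+6=5
Distinct residues collected: {0, 1, 2, 3, 4, 5, 6}
|A + B| = 7 (out of 7 total residues).

A + B = {0, 1, 2, 3, 4, 5, 6}


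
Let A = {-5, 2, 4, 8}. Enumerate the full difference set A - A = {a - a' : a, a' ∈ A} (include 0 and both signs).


A - A = {a - a' : a, a' ∈ A}.
Compute a - a' for each ordered pair (a, a'):
a = -5: -5--5=0, -5-2=-7, -5-4=-9, -5-8=-13
a = 2: 2--5=7, 2-2=0, 2-4=-2, 2-8=-6
a = 4: 4--5=9, 4-2=2, 4-4=0, 4-8=-4
a = 8: 8--5=13, 8-2=6, 8-4=4, 8-8=0
Collecting distinct values (and noting 0 appears from a-a):
A - A = {-13, -9, -7, -6, -4, -2, 0, 2, 4, 6, 7, 9, 13}
|A - A| = 13

A - A = {-13, -9, -7, -6, -4, -2, 0, 2, 4, 6, 7, 9, 13}


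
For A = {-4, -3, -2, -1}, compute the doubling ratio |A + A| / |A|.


|A| = 4.
Compute A + A by enumerating all 16 pairs.
A + A = {-8, -7, -6, -5, -4, -3, -2}, so |A + A| = 7.
K = |A + A| / |A| = 7/4 (already in lowest terms) ≈ 1.7500.
Reference: AP of size 4 gives K = 7/4 ≈ 1.7500; a fully generic set of size 4 gives K ≈ 2.5000.

|A| = 4, |A + A| = 7, K = 7/4.


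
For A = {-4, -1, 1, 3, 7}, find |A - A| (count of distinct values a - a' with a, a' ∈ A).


A - A = {a - a' : a, a' ∈ A}; |A| = 5.
Bounds: 2|A|-1 ≤ |A - A| ≤ |A|² - |A| + 1, i.e. 9 ≤ |A - A| ≤ 21.
Note: 0 ∈ A - A always (from a - a). The set is symmetric: if d ∈ A - A then -d ∈ A - A.
Enumerate nonzero differences d = a - a' with a > a' (then include -d):
Positive differences: {2, 3, 4, 5, 6, 7, 8, 11}
Full difference set: {0} ∪ (positive diffs) ∪ (negative diffs).
|A - A| = 1 + 2·8 = 17 (matches direct enumeration: 17).

|A - A| = 17


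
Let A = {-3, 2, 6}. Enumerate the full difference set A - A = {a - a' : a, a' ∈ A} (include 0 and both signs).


A - A = {a - a' : a, a' ∈ A}.
Compute a - a' for each ordered pair (a, a'):
a = -3: -3--3=0, -3-2=-5, -3-6=-9
a = 2: 2--3=5, 2-2=0, 2-6=-4
a = 6: 6--3=9, 6-2=4, 6-6=0
Collecting distinct values (and noting 0 appears from a-a):
A - A = {-9, -5, -4, 0, 4, 5, 9}
|A - A| = 7

A - A = {-9, -5, -4, 0, 4, 5, 9}


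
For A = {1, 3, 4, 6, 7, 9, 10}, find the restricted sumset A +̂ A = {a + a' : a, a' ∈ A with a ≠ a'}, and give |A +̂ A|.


Restricted sumset: A +̂ A = {a + a' : a ∈ A, a' ∈ A, a ≠ a'}.
Equivalently, take A + A and drop any sum 2a that is achievable ONLY as a + a for a ∈ A (i.e. sums representable only with equal summands).
Enumerate pairs (a, a') with a < a' (symmetric, so each unordered pair gives one sum; this covers all a ≠ a'):
  1 + 3 = 4
  1 + 4 = 5
  1 + 6 = 7
  1 + 7 = 8
  1 + 9 = 10
  1 + 10 = 11
  3 + 4 = 7
  3 + 6 = 9
  3 + 7 = 10
  3 + 9 = 12
  3 + 10 = 13
  4 + 6 = 10
  4 + 7 = 11
  4 + 9 = 13
  4 + 10 = 14
  6 + 7 = 13
  6 + 9 = 15
  6 + 10 = 16
  7 + 9 = 16
  7 + 10 = 17
  9 + 10 = 19
Collected distinct sums: {4, 5, 7, 8, 9, 10, 11, 12, 13, 14, 15, 16, 17, 19}
|A +̂ A| = 14
(Reference bound: |A +̂ A| ≥ 2|A| - 3 for |A| ≥ 2, with |A| = 7 giving ≥ 11.)

|A +̂ A| = 14


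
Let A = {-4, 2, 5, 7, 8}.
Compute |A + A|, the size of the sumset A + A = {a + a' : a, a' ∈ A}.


A + A = {a + a' : a, a' ∈ A}; |A| = 5.
General bounds: 2|A| - 1 ≤ |A + A| ≤ |A|(|A|+1)/2, i.e. 9 ≤ |A + A| ≤ 15.
Lower bound 2|A|-1 is attained iff A is an arithmetic progression.
Enumerate sums a + a' for a ≤ a' (symmetric, so this suffices):
a = -4: -4+-4=-8, -4+2=-2, -4+5=1, -4+7=3, -4+8=4
a = 2: 2+2=4, 2+5=7, 2+7=9, 2+8=10
a = 5: 5+5=10, 5+7=12, 5+8=13
a = 7: 7+7=14, 7+8=15
a = 8: 8+8=16
Distinct sums: {-8, -2, 1, 3, 4, 7, 9, 10, 12, 13, 14, 15, 16}
|A + A| = 13

|A + A| = 13


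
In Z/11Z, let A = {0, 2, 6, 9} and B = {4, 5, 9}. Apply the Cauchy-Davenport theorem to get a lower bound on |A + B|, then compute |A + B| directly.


Cauchy-Davenport: |A + B| ≥ min(p, |A| + |B| - 1) for A, B nonempty in Z/pZ.
|A| = 4, |B| = 3, p = 11.
CD lower bound = min(11, 4 + 3 - 1) = min(11, 6) = 6.
Compute A + B mod 11 directly:
a = 0: 0+4=4, 0+5=5, 0+9=9
a = 2: 2+4=6, 2+5=7, 2+9=0
a = 6: 6+4=10, 6+5=0, 6+9=4
a = 9: 9+4=2, 9+5=3, 9+9=7
A + B = {0, 2, 3, 4, 5, 6, 7, 9, 10}, so |A + B| = 9.
Verify: 9 ≥ 6? Yes ✓.

CD lower bound = 6, actual |A + B| = 9.


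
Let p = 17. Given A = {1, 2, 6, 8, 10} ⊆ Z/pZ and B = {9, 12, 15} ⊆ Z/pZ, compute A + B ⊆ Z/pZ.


Work in Z/17Z: reduce every sum a + b modulo 17.
Enumerate all 15 pairs:
a = 1: 1+9=10, 1+12=13, 1+15=16
a = 2: 2+9=11, 2+12=14, 2+15=0
a = 6: 6+9=15, 6+12=1, 6+15=4
a = 8: 8+9=0, 8+12=3, 8+15=6
a = 10: 10+9=2, 10+12=5, 10+15=8
Distinct residues collected: {0, 1, 2, 3, 4, 5, 6, 8, 10, 11, 13, 14, 15, 16}
|A + B| = 14 (out of 17 total residues).

A + B = {0, 1, 2, 3, 4, 5, 6, 8, 10, 11, 13, 14, 15, 16}


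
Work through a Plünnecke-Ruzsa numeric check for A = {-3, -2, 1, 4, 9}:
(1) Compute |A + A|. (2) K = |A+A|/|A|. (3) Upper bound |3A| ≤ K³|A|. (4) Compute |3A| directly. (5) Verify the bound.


|A| = 5.
Step 1: Compute A + A by enumerating all 25 pairs.
A + A = {-6, -5, -4, -2, -1, 1, 2, 5, 6, 7, 8, 10, 13, 18}, so |A + A| = 14.
Step 2: Doubling constant K = |A + A|/|A| = 14/5 = 14/5 ≈ 2.8000.
Step 3: Plünnecke-Ruzsa gives |3A| ≤ K³·|A| = (2.8000)³ · 5 ≈ 109.7600.
Step 4: Compute 3A = A + A + A directly by enumerating all triples (a,b,c) ∈ A³; |3A| = 28.
Step 5: Check 28 ≤ 109.7600? Yes ✓.

K = 14/5, Plünnecke-Ruzsa bound K³|A| ≈ 109.7600, |3A| = 28, inequality holds.


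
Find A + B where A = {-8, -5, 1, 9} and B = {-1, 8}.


A + B = {a + b : a ∈ A, b ∈ B}.
Enumerate all |A|·|B| = 4·2 = 8 pairs (a, b) and collect distinct sums.
a = -8: -8+-1=-9, -8+8=0
a = -5: -5+-1=-6, -5+8=3
a = 1: 1+-1=0, 1+8=9
a = 9: 9+-1=8, 9+8=17
Collecting distinct sums: A + B = {-9, -6, 0, 3, 8, 9, 17}
|A + B| = 7

A + B = {-9, -6, 0, 3, 8, 9, 17}


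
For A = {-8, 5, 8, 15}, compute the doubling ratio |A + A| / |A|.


|A| = 4.
Compute A + A by enumerating all 16 pairs.
A + A = {-16, -3, 0, 7, 10, 13, 16, 20, 23, 30}, so |A + A| = 10.
K = |A + A| / |A| = 10/4 = 5/2 ≈ 2.5000.
Reference: AP of size 4 gives K = 7/4 ≈ 1.7500; a fully generic set of size 4 gives K ≈ 2.5000.

|A| = 4, |A + A| = 10, K = 10/4 = 5/2.


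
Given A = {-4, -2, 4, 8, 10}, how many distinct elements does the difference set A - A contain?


A - A = {a - a' : a, a' ∈ A}; |A| = 5.
Bounds: 2|A|-1 ≤ |A - A| ≤ |A|² - |A| + 1, i.e. 9 ≤ |A - A| ≤ 21.
Note: 0 ∈ A - A always (from a - a). The set is symmetric: if d ∈ A - A then -d ∈ A - A.
Enumerate nonzero differences d = a - a' with a > a' (then include -d):
Positive differences: {2, 4, 6, 8, 10, 12, 14}
Full difference set: {0} ∪ (positive diffs) ∪ (negative diffs).
|A - A| = 1 + 2·7 = 15 (matches direct enumeration: 15).

|A - A| = 15


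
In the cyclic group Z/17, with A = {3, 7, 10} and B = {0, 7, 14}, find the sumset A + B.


Work in Z/17Z: reduce every sum a + b modulo 17.
Enumerate all 9 pairs:
a = 3: 3+0=3, 3+7=10, 3+14=0
a = 7: 7+0=7, 7+7=14, 7+14=4
a = 10: 10+0=10, 10+7=0, 10+14=7
Distinct residues collected: {0, 3, 4, 7, 10, 14}
|A + B| = 6 (out of 17 total residues).

A + B = {0, 3, 4, 7, 10, 14}


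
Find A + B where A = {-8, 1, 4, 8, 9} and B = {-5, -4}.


A + B = {a + b : a ∈ A, b ∈ B}.
Enumerate all |A|·|B| = 5·2 = 10 pairs (a, b) and collect distinct sums.
a = -8: -8+-5=-13, -8+-4=-12
a = 1: 1+-5=-4, 1+-4=-3
a = 4: 4+-5=-1, 4+-4=0
a = 8: 8+-5=3, 8+-4=4
a = 9: 9+-5=4, 9+-4=5
Collecting distinct sums: A + B = {-13, -12, -4, -3, -1, 0, 3, 4, 5}
|A + B| = 9

A + B = {-13, -12, -4, -3, -1, 0, 3, 4, 5}


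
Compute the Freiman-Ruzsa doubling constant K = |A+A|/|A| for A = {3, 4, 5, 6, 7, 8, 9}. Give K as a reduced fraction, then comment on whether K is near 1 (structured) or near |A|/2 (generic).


|A| = 7.
Compute A + A by enumerating all 49 pairs.
A + A = {6, 7, 8, 9, 10, 11, 12, 13, 14, 15, 16, 17, 18}, so |A + A| = 13.
K = |A + A| / |A| = 13/7 (already in lowest terms) ≈ 1.8571.
Reference: AP of size 7 gives K = 13/7 ≈ 1.8571; a fully generic set of size 7 gives K ≈ 4.0000.

|A| = 7, |A + A| = 13, K = 13/7.


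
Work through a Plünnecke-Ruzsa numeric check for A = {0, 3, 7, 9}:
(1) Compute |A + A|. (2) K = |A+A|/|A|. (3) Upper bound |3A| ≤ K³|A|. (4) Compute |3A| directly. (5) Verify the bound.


|A| = 4.
Step 1: Compute A + A by enumerating all 16 pairs.
A + A = {0, 3, 6, 7, 9, 10, 12, 14, 16, 18}, so |A + A| = 10.
Step 2: Doubling constant K = |A + A|/|A| = 10/4 = 10/4 ≈ 2.5000.
Step 3: Plünnecke-Ruzsa gives |3A| ≤ K³·|A| = (2.5000)³ · 4 ≈ 62.5000.
Step 4: Compute 3A = A + A + A directly by enumerating all triples (a,b,c) ∈ A³; |3A| = 18.
Step 5: Check 18 ≤ 62.5000? Yes ✓.

K = 10/4, Plünnecke-Ruzsa bound K³|A| ≈ 62.5000, |3A| = 18, inequality holds.


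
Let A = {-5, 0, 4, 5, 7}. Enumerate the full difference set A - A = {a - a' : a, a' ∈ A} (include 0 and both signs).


A - A = {a - a' : a, a' ∈ A}.
Compute a - a' for each ordered pair (a, a'):
a = -5: -5--5=0, -5-0=-5, -5-4=-9, -5-5=-10, -5-7=-12
a = 0: 0--5=5, 0-0=0, 0-4=-4, 0-5=-5, 0-7=-7
a = 4: 4--5=9, 4-0=4, 4-4=0, 4-5=-1, 4-7=-3
a = 5: 5--5=10, 5-0=5, 5-4=1, 5-5=0, 5-7=-2
a = 7: 7--5=12, 7-0=7, 7-4=3, 7-5=2, 7-7=0
Collecting distinct values (and noting 0 appears from a-a):
A - A = {-12, -10, -9, -7, -5, -4, -3, -2, -1, 0, 1, 2, 3, 4, 5, 7, 9, 10, 12}
|A - A| = 19

A - A = {-12, -10, -9, -7, -5, -4, -3, -2, -1, 0, 1, 2, 3, 4, 5, 7, 9, 10, 12}


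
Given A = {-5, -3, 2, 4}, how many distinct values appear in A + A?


A + A = {a + a' : a, a' ∈ A}; |A| = 4.
General bounds: 2|A| - 1 ≤ |A + A| ≤ |A|(|A|+1)/2, i.e. 7 ≤ |A + A| ≤ 10.
Lower bound 2|A|-1 is attained iff A is an arithmetic progression.
Enumerate sums a + a' for a ≤ a' (symmetric, so this suffices):
a = -5: -5+-5=-10, -5+-3=-8, -5+2=-3, -5+4=-1
a = -3: -3+-3=-6, -3+2=-1, -3+4=1
a = 2: 2+2=4, 2+4=6
a = 4: 4+4=8
Distinct sums: {-10, -8, -6, -3, -1, 1, 4, 6, 8}
|A + A| = 9

|A + A| = 9


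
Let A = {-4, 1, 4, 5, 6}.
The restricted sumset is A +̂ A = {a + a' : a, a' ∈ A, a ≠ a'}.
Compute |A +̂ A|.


Restricted sumset: A +̂ A = {a + a' : a ∈ A, a' ∈ A, a ≠ a'}.
Equivalently, take A + A and drop any sum 2a that is achievable ONLY as a + a for a ∈ A (i.e. sums representable only with equal summands).
Enumerate pairs (a, a') with a < a' (symmetric, so each unordered pair gives one sum; this covers all a ≠ a'):
  -4 + 1 = -3
  -4 + 4 = 0
  -4 + 5 = 1
  -4 + 6 = 2
  1 + 4 = 5
  1 + 5 = 6
  1 + 6 = 7
  4 + 5 = 9
  4 + 6 = 10
  5 + 6 = 11
Collected distinct sums: {-3, 0, 1, 2, 5, 6, 7, 9, 10, 11}
|A +̂ A| = 10
(Reference bound: |A +̂ A| ≥ 2|A| - 3 for |A| ≥ 2, with |A| = 5 giving ≥ 7.)

|A +̂ A| = 10


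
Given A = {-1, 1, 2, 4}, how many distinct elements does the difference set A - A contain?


A - A = {a - a' : a, a' ∈ A}; |A| = 4.
Bounds: 2|A|-1 ≤ |A - A| ≤ |A|² - |A| + 1, i.e. 7 ≤ |A - A| ≤ 13.
Note: 0 ∈ A - A always (from a - a). The set is symmetric: if d ∈ A - A then -d ∈ A - A.
Enumerate nonzero differences d = a - a' with a > a' (then include -d):
Positive differences: {1, 2, 3, 5}
Full difference set: {0} ∪ (positive diffs) ∪ (negative diffs).
|A - A| = 1 + 2·4 = 9 (matches direct enumeration: 9).

|A - A| = 9


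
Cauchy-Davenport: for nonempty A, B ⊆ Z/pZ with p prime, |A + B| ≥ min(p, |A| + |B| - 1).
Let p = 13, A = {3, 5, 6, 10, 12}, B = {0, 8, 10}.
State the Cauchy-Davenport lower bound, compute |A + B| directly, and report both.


Cauchy-Davenport: |A + B| ≥ min(p, |A| + |B| - 1) for A, B nonempty in Z/pZ.
|A| = 5, |B| = 3, p = 13.
CD lower bound = min(13, 5 + 3 - 1) = min(13, 7) = 7.
Compute A + B mod 13 directly:
a = 3: 3+0=3, 3+8=11, 3+10=0
a = 5: 5+0=5, 5+8=0, 5+10=2
a = 6: 6+0=6, 6+8=1, 6+10=3
a = 10: 10+0=10, 10+8=5, 10+10=7
a = 12: 12+0=12, 12+8=7, 12+10=9
A + B = {0, 1, 2, 3, 5, 6, 7, 9, 10, 11, 12}, so |A + B| = 11.
Verify: 11 ≥ 7? Yes ✓.

CD lower bound = 7, actual |A + B| = 11.


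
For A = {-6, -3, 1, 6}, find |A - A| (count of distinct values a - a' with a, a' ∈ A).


A - A = {a - a' : a, a' ∈ A}; |A| = 4.
Bounds: 2|A|-1 ≤ |A - A| ≤ |A|² - |A| + 1, i.e. 7 ≤ |A - A| ≤ 13.
Note: 0 ∈ A - A always (from a - a). The set is symmetric: if d ∈ A - A then -d ∈ A - A.
Enumerate nonzero differences d = a - a' with a > a' (then include -d):
Positive differences: {3, 4, 5, 7, 9, 12}
Full difference set: {0} ∪ (positive diffs) ∪ (negative diffs).
|A - A| = 1 + 2·6 = 13 (matches direct enumeration: 13).

|A - A| = 13


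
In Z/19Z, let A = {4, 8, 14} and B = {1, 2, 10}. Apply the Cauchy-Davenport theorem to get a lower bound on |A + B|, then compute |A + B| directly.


Cauchy-Davenport: |A + B| ≥ min(p, |A| + |B| - 1) for A, B nonempty in Z/pZ.
|A| = 3, |B| = 3, p = 19.
CD lower bound = min(19, 3 + 3 - 1) = min(19, 5) = 5.
Compute A + B mod 19 directly:
a = 4: 4+1=5, 4+2=6, 4+10=14
a = 8: 8+1=9, 8+2=10, 8+10=18
a = 14: 14+1=15, 14+2=16, 14+10=5
A + B = {5, 6, 9, 10, 14, 15, 16, 18}, so |A + B| = 8.
Verify: 8 ≥ 5? Yes ✓.

CD lower bound = 5, actual |A + B| = 8.


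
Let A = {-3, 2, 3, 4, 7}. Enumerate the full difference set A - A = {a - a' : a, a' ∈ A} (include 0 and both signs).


A - A = {a - a' : a, a' ∈ A}.
Compute a - a' for each ordered pair (a, a'):
a = -3: -3--3=0, -3-2=-5, -3-3=-6, -3-4=-7, -3-7=-10
a = 2: 2--3=5, 2-2=0, 2-3=-1, 2-4=-2, 2-7=-5
a = 3: 3--3=6, 3-2=1, 3-3=0, 3-4=-1, 3-7=-4
a = 4: 4--3=7, 4-2=2, 4-3=1, 4-4=0, 4-7=-3
a = 7: 7--3=10, 7-2=5, 7-3=4, 7-4=3, 7-7=0
Collecting distinct values (and noting 0 appears from a-a):
A - A = {-10, -7, -6, -5, -4, -3, -2, -1, 0, 1, 2, 3, 4, 5, 6, 7, 10}
|A - A| = 17

A - A = {-10, -7, -6, -5, -4, -3, -2, -1, 0, 1, 2, 3, 4, 5, 6, 7, 10}


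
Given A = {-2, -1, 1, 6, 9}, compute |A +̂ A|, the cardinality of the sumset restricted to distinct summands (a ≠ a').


Restricted sumset: A +̂ A = {a + a' : a ∈ A, a' ∈ A, a ≠ a'}.
Equivalently, take A + A and drop any sum 2a that is achievable ONLY as a + a for a ∈ A (i.e. sums representable only with equal summands).
Enumerate pairs (a, a') with a < a' (symmetric, so each unordered pair gives one sum; this covers all a ≠ a'):
  -2 + -1 = -3
  -2 + 1 = -1
  -2 + 6 = 4
  -2 + 9 = 7
  -1 + 1 = 0
  -1 + 6 = 5
  -1 + 9 = 8
  1 + 6 = 7
  1 + 9 = 10
  6 + 9 = 15
Collected distinct sums: {-3, -1, 0, 4, 5, 7, 8, 10, 15}
|A +̂ A| = 9
(Reference bound: |A +̂ A| ≥ 2|A| - 3 for |A| ≥ 2, with |A| = 5 giving ≥ 7.)

|A +̂ A| = 9


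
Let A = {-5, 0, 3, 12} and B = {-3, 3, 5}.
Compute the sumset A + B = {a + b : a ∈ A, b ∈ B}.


A + B = {a + b : a ∈ A, b ∈ B}.
Enumerate all |A|·|B| = 4·3 = 12 pairs (a, b) and collect distinct sums.
a = -5: -5+-3=-8, -5+3=-2, -5+5=0
a = 0: 0+-3=-3, 0+3=3, 0+5=5
a = 3: 3+-3=0, 3+3=6, 3+5=8
a = 12: 12+-3=9, 12+3=15, 12+5=17
Collecting distinct sums: A + B = {-8, -3, -2, 0, 3, 5, 6, 8, 9, 15, 17}
|A + B| = 11

A + B = {-8, -3, -2, 0, 3, 5, 6, 8, 9, 15, 17}


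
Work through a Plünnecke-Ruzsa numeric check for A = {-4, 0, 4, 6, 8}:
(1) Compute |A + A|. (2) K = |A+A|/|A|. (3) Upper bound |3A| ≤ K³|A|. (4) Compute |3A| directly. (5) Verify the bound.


|A| = 5.
Step 1: Compute A + A by enumerating all 25 pairs.
A + A = {-8, -4, 0, 2, 4, 6, 8, 10, 12, 14, 16}, so |A + A| = 11.
Step 2: Doubling constant K = |A + A|/|A| = 11/5 = 11/5 ≈ 2.2000.
Step 3: Plünnecke-Ruzsa gives |3A| ≤ K³·|A| = (2.2000)³ · 5 ≈ 53.2400.
Step 4: Compute 3A = A + A + A directly by enumerating all triples (a,b,c) ∈ A³; |3A| = 17.
Step 5: Check 17 ≤ 53.2400? Yes ✓.

K = 11/5, Plünnecke-Ruzsa bound K³|A| ≈ 53.2400, |3A| = 17, inequality holds.


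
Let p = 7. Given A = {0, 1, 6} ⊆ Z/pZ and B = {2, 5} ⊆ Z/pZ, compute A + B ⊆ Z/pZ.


Work in Z/7Z: reduce every sum a + b modulo 7.
Enumerate all 6 pairs:
a = 0: 0+2=2, 0+5=5
a = 1: 1+2=3, 1+5=6
a = 6: 6+2=1, 6+5=4
Distinct residues collected: {1, 2, 3, 4, 5, 6}
|A + B| = 6 (out of 7 total residues).

A + B = {1, 2, 3, 4, 5, 6}


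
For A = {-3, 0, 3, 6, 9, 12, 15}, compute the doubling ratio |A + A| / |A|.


|A| = 7.
Compute A + A by enumerating all 49 pairs.
A + A = {-6, -3, 0, 3, 6, 9, 12, 15, 18, 21, 24, 27, 30}, so |A + A| = 13.
K = |A + A| / |A| = 13/7 (already in lowest terms) ≈ 1.8571.
Reference: AP of size 7 gives K = 13/7 ≈ 1.8571; a fully generic set of size 7 gives K ≈ 4.0000.

|A| = 7, |A + A| = 13, K = 13/7.


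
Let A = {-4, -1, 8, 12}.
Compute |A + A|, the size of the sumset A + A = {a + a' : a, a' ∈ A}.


A + A = {a + a' : a, a' ∈ A}; |A| = 4.
General bounds: 2|A| - 1 ≤ |A + A| ≤ |A|(|A|+1)/2, i.e. 7 ≤ |A + A| ≤ 10.
Lower bound 2|A|-1 is attained iff A is an arithmetic progression.
Enumerate sums a + a' for a ≤ a' (symmetric, so this suffices):
a = -4: -4+-4=-8, -4+-1=-5, -4+8=4, -4+12=8
a = -1: -1+-1=-2, -1+8=7, -1+12=11
a = 8: 8+8=16, 8+12=20
a = 12: 12+12=24
Distinct sums: {-8, -5, -2, 4, 7, 8, 11, 16, 20, 24}
|A + A| = 10

|A + A| = 10


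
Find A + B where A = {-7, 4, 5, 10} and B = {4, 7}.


A + B = {a + b : a ∈ A, b ∈ B}.
Enumerate all |A|·|B| = 4·2 = 8 pairs (a, b) and collect distinct sums.
a = -7: -7+4=-3, -7+7=0
a = 4: 4+4=8, 4+7=11
a = 5: 5+4=9, 5+7=12
a = 10: 10+4=14, 10+7=17
Collecting distinct sums: A + B = {-3, 0, 8, 9, 11, 12, 14, 17}
|A + B| = 8

A + B = {-3, 0, 8, 9, 11, 12, 14, 17}


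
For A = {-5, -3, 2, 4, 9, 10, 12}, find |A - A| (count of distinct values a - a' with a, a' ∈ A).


A - A = {a - a' : a, a' ∈ A}; |A| = 7.
Bounds: 2|A|-1 ≤ |A - A| ≤ |A|² - |A| + 1, i.e. 13 ≤ |A - A| ≤ 43.
Note: 0 ∈ A - A always (from a - a). The set is symmetric: if d ∈ A - A then -d ∈ A - A.
Enumerate nonzero differences d = a - a' with a > a' (then include -d):
Positive differences: {1, 2, 3, 5, 6, 7, 8, 9, 10, 12, 13, 14, 15, 17}
Full difference set: {0} ∪ (positive diffs) ∪ (negative diffs).
|A - A| = 1 + 2·14 = 29 (matches direct enumeration: 29).

|A - A| = 29


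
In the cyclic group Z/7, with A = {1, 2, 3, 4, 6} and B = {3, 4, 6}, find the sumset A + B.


Work in Z/7Z: reduce every sum a + b modulo 7.
Enumerate all 15 pairs:
a = 1: 1+3=4, 1+4=5, 1+6=0
a = 2: 2+3=5, 2+4=6, 2+6=1
a = 3: 3+3=6, 3+4=0, 3+6=2
a = 4: 4+3=0, 4+4=1, 4+6=3
a = 6: 6+3=2, 6+4=3, 6+6=5
Distinct residues collected: {0, 1, 2, 3, 4, 5, 6}
|A + B| = 7 (out of 7 total residues).

A + B = {0, 1, 2, 3, 4, 5, 6}


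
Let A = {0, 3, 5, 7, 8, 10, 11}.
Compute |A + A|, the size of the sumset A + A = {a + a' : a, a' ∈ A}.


A + A = {a + a' : a, a' ∈ A}; |A| = 7.
General bounds: 2|A| - 1 ≤ |A + A| ≤ |A|(|A|+1)/2, i.e. 13 ≤ |A + A| ≤ 28.
Lower bound 2|A|-1 is attained iff A is an arithmetic progression.
Enumerate sums a + a' for a ≤ a' (symmetric, so this suffices):
a = 0: 0+0=0, 0+3=3, 0+5=5, 0+7=7, 0+8=8, 0+10=10, 0+11=11
a = 3: 3+3=6, 3+5=8, 3+7=10, 3+8=11, 3+10=13, 3+11=14
a = 5: 5+5=10, 5+7=12, 5+8=13, 5+10=15, 5+11=16
a = 7: 7+7=14, 7+8=15, 7+10=17, 7+11=18
a = 8: 8+8=16, 8+10=18, 8+11=19
a = 10: 10+10=20, 10+11=21
a = 11: 11+11=22
Distinct sums: {0, 3, 5, 6, 7, 8, 10, 11, 12, 13, 14, 15, 16, 17, 18, 19, 20, 21, 22}
|A + A| = 19

|A + A| = 19


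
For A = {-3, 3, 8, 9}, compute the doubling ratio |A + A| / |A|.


|A| = 4.
Compute A + A by enumerating all 16 pairs.
A + A = {-6, 0, 5, 6, 11, 12, 16, 17, 18}, so |A + A| = 9.
K = |A + A| / |A| = 9/4 (already in lowest terms) ≈ 2.2500.
Reference: AP of size 4 gives K = 7/4 ≈ 1.7500; a fully generic set of size 4 gives K ≈ 2.5000.

|A| = 4, |A + A| = 9, K = 9/4.


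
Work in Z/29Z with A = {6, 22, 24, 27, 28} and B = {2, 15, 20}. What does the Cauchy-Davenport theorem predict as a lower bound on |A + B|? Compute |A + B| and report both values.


Cauchy-Davenport: |A + B| ≥ min(p, |A| + |B| - 1) for A, B nonempty in Z/pZ.
|A| = 5, |B| = 3, p = 29.
CD lower bound = min(29, 5 + 3 - 1) = min(29, 7) = 7.
Compute A + B mod 29 directly:
a = 6: 6+2=8, 6+15=21, 6+20=26
a = 22: 22+2=24, 22+15=8, 22+20=13
a = 24: 24+2=26, 24+15=10, 24+20=15
a = 27: 27+2=0, 27+15=13, 27+20=18
a = 28: 28+2=1, 28+15=14, 28+20=19
A + B = {0, 1, 8, 10, 13, 14, 15, 18, 19, 21, 24, 26}, so |A + B| = 12.
Verify: 12 ≥ 7? Yes ✓.

CD lower bound = 7, actual |A + B| = 12.


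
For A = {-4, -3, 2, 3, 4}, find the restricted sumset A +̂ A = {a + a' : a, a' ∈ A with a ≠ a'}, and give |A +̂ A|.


Restricted sumset: A +̂ A = {a + a' : a ∈ A, a' ∈ A, a ≠ a'}.
Equivalently, take A + A and drop any sum 2a that is achievable ONLY as a + a for a ∈ A (i.e. sums representable only with equal summands).
Enumerate pairs (a, a') with a < a' (symmetric, so each unordered pair gives one sum; this covers all a ≠ a'):
  -4 + -3 = -7
  -4 + 2 = -2
  -4 + 3 = -1
  -4 + 4 = 0
  -3 + 2 = -1
  -3 + 3 = 0
  -3 + 4 = 1
  2 + 3 = 5
  2 + 4 = 6
  3 + 4 = 7
Collected distinct sums: {-7, -2, -1, 0, 1, 5, 6, 7}
|A +̂ A| = 8
(Reference bound: |A +̂ A| ≥ 2|A| - 3 for |A| ≥ 2, with |A| = 5 giving ≥ 7.)

|A +̂ A| = 8


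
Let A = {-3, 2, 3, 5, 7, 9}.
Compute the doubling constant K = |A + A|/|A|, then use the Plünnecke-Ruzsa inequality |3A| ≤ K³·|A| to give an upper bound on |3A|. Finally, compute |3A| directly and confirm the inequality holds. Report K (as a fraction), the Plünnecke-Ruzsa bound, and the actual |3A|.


|A| = 6.
Step 1: Compute A + A by enumerating all 36 pairs.
A + A = {-6, -1, 0, 2, 4, 5, 6, 7, 8, 9, 10, 11, 12, 14, 16, 18}, so |A + A| = 16.
Step 2: Doubling constant K = |A + A|/|A| = 16/6 = 16/6 ≈ 2.6667.
Step 3: Plünnecke-Ruzsa gives |3A| ≤ K³·|A| = (2.6667)³ · 6 ≈ 113.7778.
Step 4: Compute 3A = A + A + A directly by enumerating all triples (a,b,c) ∈ A³; |3A| = 28.
Step 5: Check 28 ≤ 113.7778? Yes ✓.

K = 16/6, Plünnecke-Ruzsa bound K³|A| ≈ 113.7778, |3A| = 28, inequality holds.


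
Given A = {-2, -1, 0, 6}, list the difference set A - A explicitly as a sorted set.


A - A = {a - a' : a, a' ∈ A}.
Compute a - a' for each ordered pair (a, a'):
a = -2: -2--2=0, -2--1=-1, -2-0=-2, -2-6=-8
a = -1: -1--2=1, -1--1=0, -1-0=-1, -1-6=-7
a = 0: 0--2=2, 0--1=1, 0-0=0, 0-6=-6
a = 6: 6--2=8, 6--1=7, 6-0=6, 6-6=0
Collecting distinct values (and noting 0 appears from a-a):
A - A = {-8, -7, -6, -2, -1, 0, 1, 2, 6, 7, 8}
|A - A| = 11

A - A = {-8, -7, -6, -2, -1, 0, 1, 2, 6, 7, 8}


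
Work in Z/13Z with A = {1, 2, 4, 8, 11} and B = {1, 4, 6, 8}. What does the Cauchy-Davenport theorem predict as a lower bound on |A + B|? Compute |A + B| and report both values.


Cauchy-Davenport: |A + B| ≥ min(p, |A| + |B| - 1) for A, B nonempty in Z/pZ.
|A| = 5, |B| = 4, p = 13.
CD lower bound = min(13, 5 + 4 - 1) = min(13, 8) = 8.
Compute A + B mod 13 directly:
a = 1: 1+1=2, 1+4=5, 1+6=7, 1+8=9
a = 2: 2+1=3, 2+4=6, 2+6=8, 2+8=10
a = 4: 4+1=5, 4+4=8, 4+6=10, 4+8=12
a = 8: 8+1=9, 8+4=12, 8+6=1, 8+8=3
a = 11: 11+1=12, 11+4=2, 11+6=4, 11+8=6
A + B = {1, 2, 3, 4, 5, 6, 7, 8, 9, 10, 12}, so |A + B| = 11.
Verify: 11 ≥ 8? Yes ✓.

CD lower bound = 8, actual |A + B| = 11.


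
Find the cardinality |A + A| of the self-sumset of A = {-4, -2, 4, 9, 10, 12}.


A + A = {a + a' : a, a' ∈ A}; |A| = 6.
General bounds: 2|A| - 1 ≤ |A + A| ≤ |A|(|A|+1)/2, i.e. 11 ≤ |A + A| ≤ 21.
Lower bound 2|A|-1 is attained iff A is an arithmetic progression.
Enumerate sums a + a' for a ≤ a' (symmetric, so this suffices):
a = -4: -4+-4=-8, -4+-2=-6, -4+4=0, -4+9=5, -4+10=6, -4+12=8
a = -2: -2+-2=-4, -2+4=2, -2+9=7, -2+10=8, -2+12=10
a = 4: 4+4=8, 4+9=13, 4+10=14, 4+12=16
a = 9: 9+9=18, 9+10=19, 9+12=21
a = 10: 10+10=20, 10+12=22
a = 12: 12+12=24
Distinct sums: {-8, -6, -4, 0, 2, 5, 6, 7, 8, 10, 13, 14, 16, 18, 19, 20, 21, 22, 24}
|A + A| = 19

|A + A| = 19


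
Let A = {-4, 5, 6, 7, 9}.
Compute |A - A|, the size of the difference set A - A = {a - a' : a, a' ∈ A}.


A - A = {a - a' : a, a' ∈ A}; |A| = 5.
Bounds: 2|A|-1 ≤ |A - A| ≤ |A|² - |A| + 1, i.e. 9 ≤ |A - A| ≤ 21.
Note: 0 ∈ A - A always (from a - a). The set is symmetric: if d ∈ A - A then -d ∈ A - A.
Enumerate nonzero differences d = a - a' with a > a' (then include -d):
Positive differences: {1, 2, 3, 4, 9, 10, 11, 13}
Full difference set: {0} ∪ (positive diffs) ∪ (negative diffs).
|A - A| = 1 + 2·8 = 17 (matches direct enumeration: 17).

|A - A| = 17


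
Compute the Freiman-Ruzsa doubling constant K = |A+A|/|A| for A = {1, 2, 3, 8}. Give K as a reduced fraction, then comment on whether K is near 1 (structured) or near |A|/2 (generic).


|A| = 4.
Compute A + A by enumerating all 16 pairs.
A + A = {2, 3, 4, 5, 6, 9, 10, 11, 16}, so |A + A| = 9.
K = |A + A| / |A| = 9/4 (already in lowest terms) ≈ 2.2500.
Reference: AP of size 4 gives K = 7/4 ≈ 1.7500; a fully generic set of size 4 gives K ≈ 2.5000.

|A| = 4, |A + A| = 9, K = 9/4.


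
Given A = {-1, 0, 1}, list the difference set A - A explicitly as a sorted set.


A - A = {a - a' : a, a' ∈ A}.
Compute a - a' for each ordered pair (a, a'):
a = -1: -1--1=0, -1-0=-1, -1-1=-2
a = 0: 0--1=1, 0-0=0, 0-1=-1
a = 1: 1--1=2, 1-0=1, 1-1=0
Collecting distinct values (and noting 0 appears from a-a):
A - A = {-2, -1, 0, 1, 2}
|A - A| = 5

A - A = {-2, -1, 0, 1, 2}


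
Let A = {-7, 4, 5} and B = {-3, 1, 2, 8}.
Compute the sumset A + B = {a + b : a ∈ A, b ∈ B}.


A + B = {a + b : a ∈ A, b ∈ B}.
Enumerate all |A|·|B| = 3·4 = 12 pairs (a, b) and collect distinct sums.
a = -7: -7+-3=-10, -7+1=-6, -7+2=-5, -7+8=1
a = 4: 4+-3=1, 4+1=5, 4+2=6, 4+8=12
a = 5: 5+-3=2, 5+1=6, 5+2=7, 5+8=13
Collecting distinct sums: A + B = {-10, -6, -5, 1, 2, 5, 6, 7, 12, 13}
|A + B| = 10

A + B = {-10, -6, -5, 1, 2, 5, 6, 7, 12, 13}


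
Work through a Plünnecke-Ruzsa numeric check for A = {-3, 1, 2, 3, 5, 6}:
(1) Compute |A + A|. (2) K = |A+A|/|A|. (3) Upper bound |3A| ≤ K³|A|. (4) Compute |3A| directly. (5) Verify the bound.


|A| = 6.
Step 1: Compute A + A by enumerating all 36 pairs.
A + A = {-6, -2, -1, 0, 2, 3, 4, 5, 6, 7, 8, 9, 10, 11, 12}, so |A + A| = 15.
Step 2: Doubling constant K = |A + A|/|A| = 15/6 = 15/6 ≈ 2.5000.
Step 3: Plünnecke-Ruzsa gives |3A| ≤ K³·|A| = (2.5000)³ · 6 ≈ 93.7500.
Step 4: Compute 3A = A + A + A directly by enumerating all triples (a,b,c) ∈ A³; |3A| = 24.
Step 5: Check 24 ≤ 93.7500? Yes ✓.

K = 15/6, Plünnecke-Ruzsa bound K³|A| ≈ 93.7500, |3A| = 24, inequality holds.


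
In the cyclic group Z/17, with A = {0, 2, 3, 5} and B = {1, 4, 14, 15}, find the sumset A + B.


Work in Z/17Z: reduce every sum a + b modulo 17.
Enumerate all 16 pairs:
a = 0: 0+1=1, 0+4=4, 0+14=14, 0+15=15
a = 2: 2+1=3, 2+4=6, 2+14=16, 2+15=0
a = 3: 3+1=4, 3+4=7, 3+14=0, 3+15=1
a = 5: 5+1=6, 5+4=9, 5+14=2, 5+15=3
Distinct residues collected: {0, 1, 2, 3, 4, 6, 7, 9, 14, 15, 16}
|A + B| = 11 (out of 17 total residues).

A + B = {0, 1, 2, 3, 4, 6, 7, 9, 14, 15, 16}


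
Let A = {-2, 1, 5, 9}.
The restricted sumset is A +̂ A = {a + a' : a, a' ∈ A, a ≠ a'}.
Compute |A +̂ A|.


Restricted sumset: A +̂ A = {a + a' : a ∈ A, a' ∈ A, a ≠ a'}.
Equivalently, take A + A and drop any sum 2a that is achievable ONLY as a + a for a ∈ A (i.e. sums representable only with equal summands).
Enumerate pairs (a, a') with a < a' (symmetric, so each unordered pair gives one sum; this covers all a ≠ a'):
  -2 + 1 = -1
  -2 + 5 = 3
  -2 + 9 = 7
  1 + 5 = 6
  1 + 9 = 10
  5 + 9 = 14
Collected distinct sums: {-1, 3, 6, 7, 10, 14}
|A +̂ A| = 6
(Reference bound: |A +̂ A| ≥ 2|A| - 3 for |A| ≥ 2, with |A| = 4 giving ≥ 5.)

|A +̂ A| = 6


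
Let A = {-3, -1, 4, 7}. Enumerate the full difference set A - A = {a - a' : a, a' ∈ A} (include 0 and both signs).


A - A = {a - a' : a, a' ∈ A}.
Compute a - a' for each ordered pair (a, a'):
a = -3: -3--3=0, -3--1=-2, -3-4=-7, -3-7=-10
a = -1: -1--3=2, -1--1=0, -1-4=-5, -1-7=-8
a = 4: 4--3=7, 4--1=5, 4-4=0, 4-7=-3
a = 7: 7--3=10, 7--1=8, 7-4=3, 7-7=0
Collecting distinct values (and noting 0 appears from a-a):
A - A = {-10, -8, -7, -5, -3, -2, 0, 2, 3, 5, 7, 8, 10}
|A - A| = 13

A - A = {-10, -8, -7, -5, -3, -2, 0, 2, 3, 5, 7, 8, 10}


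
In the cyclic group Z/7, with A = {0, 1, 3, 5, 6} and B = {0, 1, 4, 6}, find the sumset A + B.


Work in Z/7Z: reduce every sum a + b modulo 7.
Enumerate all 20 pairs:
a = 0: 0+0=0, 0+1=1, 0+4=4, 0+6=6
a = 1: 1+0=1, 1+1=2, 1+4=5, 1+6=0
a = 3: 3+0=3, 3+1=4, 3+4=0, 3+6=2
a = 5: 5+0=5, 5+1=6, 5+4=2, 5+6=4
a = 6: 6+0=6, 6+1=0, 6+4=3, 6+6=5
Distinct residues collected: {0, 1, 2, 3, 4, 5, 6}
|A + B| = 7 (out of 7 total residues).

A + B = {0, 1, 2, 3, 4, 5, 6}


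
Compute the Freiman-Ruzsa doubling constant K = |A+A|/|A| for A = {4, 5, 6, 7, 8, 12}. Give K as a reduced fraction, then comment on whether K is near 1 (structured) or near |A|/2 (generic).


|A| = 6.
Compute A + A by enumerating all 36 pairs.
A + A = {8, 9, 10, 11, 12, 13, 14, 15, 16, 17, 18, 19, 20, 24}, so |A + A| = 14.
K = |A + A| / |A| = 14/6 = 7/3 ≈ 2.3333.
Reference: AP of size 6 gives K = 11/6 ≈ 1.8333; a fully generic set of size 6 gives K ≈ 3.5000.

|A| = 6, |A + A| = 14, K = 14/6 = 7/3.


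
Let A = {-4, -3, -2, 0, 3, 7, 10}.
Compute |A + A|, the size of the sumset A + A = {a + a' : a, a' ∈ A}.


A + A = {a + a' : a, a' ∈ A}; |A| = 7.
General bounds: 2|A| - 1 ≤ |A + A| ≤ |A|(|A|+1)/2, i.e. 13 ≤ |A + A| ≤ 28.
Lower bound 2|A|-1 is attained iff A is an arithmetic progression.
Enumerate sums a + a' for a ≤ a' (symmetric, so this suffices):
a = -4: -4+-4=-8, -4+-3=-7, -4+-2=-6, -4+0=-4, -4+3=-1, -4+7=3, -4+10=6
a = -3: -3+-3=-6, -3+-2=-5, -3+0=-3, -3+3=0, -3+7=4, -3+10=7
a = -2: -2+-2=-4, -2+0=-2, -2+3=1, -2+7=5, -2+10=8
a = 0: 0+0=0, 0+3=3, 0+7=7, 0+10=10
a = 3: 3+3=6, 3+7=10, 3+10=13
a = 7: 7+7=14, 7+10=17
a = 10: 10+10=20
Distinct sums: {-8, -7, -6, -5, -4, -3, -2, -1, 0, 1, 3, 4, 5, 6, 7, 8, 10, 13, 14, 17, 20}
|A + A| = 21

|A + A| = 21


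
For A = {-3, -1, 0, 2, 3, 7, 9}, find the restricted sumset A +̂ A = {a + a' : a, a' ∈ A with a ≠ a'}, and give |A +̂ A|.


Restricted sumset: A +̂ A = {a + a' : a ∈ A, a' ∈ A, a ≠ a'}.
Equivalently, take A + A and drop any sum 2a that is achievable ONLY as a + a for a ∈ A (i.e. sums representable only with equal summands).
Enumerate pairs (a, a') with a < a' (symmetric, so each unordered pair gives one sum; this covers all a ≠ a'):
  -3 + -1 = -4
  -3 + 0 = -3
  -3 + 2 = -1
  -3 + 3 = 0
  -3 + 7 = 4
  -3 + 9 = 6
  -1 + 0 = -1
  -1 + 2 = 1
  -1 + 3 = 2
  -1 + 7 = 6
  -1 + 9 = 8
  0 + 2 = 2
  0 + 3 = 3
  0 + 7 = 7
  0 + 9 = 9
  2 + 3 = 5
  2 + 7 = 9
  2 + 9 = 11
  3 + 7 = 10
  3 + 9 = 12
  7 + 9 = 16
Collected distinct sums: {-4, -3, -1, 0, 1, 2, 3, 4, 5, 6, 7, 8, 9, 10, 11, 12, 16}
|A +̂ A| = 17
(Reference bound: |A +̂ A| ≥ 2|A| - 3 for |A| ≥ 2, with |A| = 7 giving ≥ 11.)

|A +̂ A| = 17


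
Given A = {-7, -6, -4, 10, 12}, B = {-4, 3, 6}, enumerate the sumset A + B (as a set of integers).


A + B = {a + b : a ∈ A, b ∈ B}.
Enumerate all |A|·|B| = 5·3 = 15 pairs (a, b) and collect distinct sums.
a = -7: -7+-4=-11, -7+3=-4, -7+6=-1
a = -6: -6+-4=-10, -6+3=-3, -6+6=0
a = -4: -4+-4=-8, -4+3=-1, -4+6=2
a = 10: 10+-4=6, 10+3=13, 10+6=16
a = 12: 12+-4=8, 12+3=15, 12+6=18
Collecting distinct sums: A + B = {-11, -10, -8, -4, -3, -1, 0, 2, 6, 8, 13, 15, 16, 18}
|A + B| = 14

A + B = {-11, -10, -8, -4, -3, -1, 0, 2, 6, 8, 13, 15, 16, 18}


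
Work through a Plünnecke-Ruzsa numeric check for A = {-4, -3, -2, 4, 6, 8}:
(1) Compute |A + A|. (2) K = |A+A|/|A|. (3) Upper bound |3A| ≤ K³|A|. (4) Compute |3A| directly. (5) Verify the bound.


|A| = 6.
Step 1: Compute A + A by enumerating all 36 pairs.
A + A = {-8, -7, -6, -5, -4, 0, 1, 2, 3, 4, 5, 6, 8, 10, 12, 14, 16}, so |A + A| = 17.
Step 2: Doubling constant K = |A + A|/|A| = 17/6 = 17/6 ≈ 2.8333.
Step 3: Plünnecke-Ruzsa gives |3A| ≤ K³·|A| = (2.8333)³ · 6 ≈ 136.4722.
Step 4: Compute 3A = A + A + A directly by enumerating all triples (a,b,c) ∈ A³; |3A| = 31.
Step 5: Check 31 ≤ 136.4722? Yes ✓.

K = 17/6, Plünnecke-Ruzsa bound K³|A| ≈ 136.4722, |3A| = 31, inequality holds.


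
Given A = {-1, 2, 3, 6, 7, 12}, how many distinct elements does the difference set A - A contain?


A - A = {a - a' : a, a' ∈ A}; |A| = 6.
Bounds: 2|A|-1 ≤ |A - A| ≤ |A|² - |A| + 1, i.e. 11 ≤ |A - A| ≤ 31.
Note: 0 ∈ A - A always (from a - a). The set is symmetric: if d ∈ A - A then -d ∈ A - A.
Enumerate nonzero differences d = a - a' with a > a' (then include -d):
Positive differences: {1, 3, 4, 5, 6, 7, 8, 9, 10, 13}
Full difference set: {0} ∪ (positive diffs) ∪ (negative diffs).
|A - A| = 1 + 2·10 = 21 (matches direct enumeration: 21).

|A - A| = 21


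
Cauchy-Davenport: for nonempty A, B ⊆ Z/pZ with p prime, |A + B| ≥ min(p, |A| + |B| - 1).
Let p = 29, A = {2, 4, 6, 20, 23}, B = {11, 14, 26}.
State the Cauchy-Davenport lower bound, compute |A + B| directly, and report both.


Cauchy-Davenport: |A + B| ≥ min(p, |A| + |B| - 1) for A, B nonempty in Z/pZ.
|A| = 5, |B| = 3, p = 29.
CD lower bound = min(29, 5 + 3 - 1) = min(29, 7) = 7.
Compute A + B mod 29 directly:
a = 2: 2+11=13, 2+14=16, 2+26=28
a = 4: 4+11=15, 4+14=18, 4+26=1
a = 6: 6+11=17, 6+14=20, 6+26=3
a = 20: 20+11=2, 20+14=5, 20+26=17
a = 23: 23+11=5, 23+14=8, 23+26=20
A + B = {1, 2, 3, 5, 8, 13, 15, 16, 17, 18, 20, 28}, so |A + B| = 12.
Verify: 12 ≥ 7? Yes ✓.

CD lower bound = 7, actual |A + B| = 12.


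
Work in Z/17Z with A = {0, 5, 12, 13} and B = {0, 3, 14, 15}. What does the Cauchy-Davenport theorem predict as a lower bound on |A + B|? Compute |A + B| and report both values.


Cauchy-Davenport: |A + B| ≥ min(p, |A| + |B| - 1) for A, B nonempty in Z/pZ.
|A| = 4, |B| = 4, p = 17.
CD lower bound = min(17, 4 + 4 - 1) = min(17, 7) = 7.
Compute A + B mod 17 directly:
a = 0: 0+0=0, 0+3=3, 0+14=14, 0+15=15
a = 5: 5+0=5, 5+3=8, 5+14=2, 5+15=3
a = 12: 12+0=12, 12+3=15, 12+14=9, 12+15=10
a = 13: 13+0=13, 13+3=16, 13+14=10, 13+15=11
A + B = {0, 2, 3, 5, 8, 9, 10, 11, 12, 13, 14, 15, 16}, so |A + B| = 13.
Verify: 13 ≥ 7? Yes ✓.

CD lower bound = 7, actual |A + B| = 13.


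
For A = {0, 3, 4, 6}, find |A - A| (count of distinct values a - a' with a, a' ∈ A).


A - A = {a - a' : a, a' ∈ A}; |A| = 4.
Bounds: 2|A|-1 ≤ |A - A| ≤ |A|² - |A| + 1, i.e. 7 ≤ |A - A| ≤ 13.
Note: 0 ∈ A - A always (from a - a). The set is symmetric: if d ∈ A - A then -d ∈ A - A.
Enumerate nonzero differences d = a - a' with a > a' (then include -d):
Positive differences: {1, 2, 3, 4, 6}
Full difference set: {0} ∪ (positive diffs) ∪ (negative diffs).
|A - A| = 1 + 2·5 = 11 (matches direct enumeration: 11).

|A - A| = 11


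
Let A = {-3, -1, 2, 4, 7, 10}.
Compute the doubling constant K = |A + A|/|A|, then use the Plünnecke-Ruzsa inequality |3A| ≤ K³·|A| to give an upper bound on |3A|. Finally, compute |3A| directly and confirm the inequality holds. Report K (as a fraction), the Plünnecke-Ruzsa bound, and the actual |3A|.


|A| = 6.
Step 1: Compute A + A by enumerating all 36 pairs.
A + A = {-6, -4, -2, -1, 1, 3, 4, 6, 7, 8, 9, 11, 12, 14, 17, 20}, so |A + A| = 16.
Step 2: Doubling constant K = |A + A|/|A| = 16/6 = 16/6 ≈ 2.6667.
Step 3: Plünnecke-Ruzsa gives |3A| ≤ K³·|A| = (2.6667)³ · 6 ≈ 113.7778.
Step 4: Compute 3A = A + A + A directly by enumerating all triples (a,b,c) ∈ A³; |3A| = 31.
Step 5: Check 31 ≤ 113.7778? Yes ✓.

K = 16/6, Plünnecke-Ruzsa bound K³|A| ≈ 113.7778, |3A| = 31, inequality holds.


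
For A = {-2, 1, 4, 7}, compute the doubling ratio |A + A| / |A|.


|A| = 4.
Compute A + A by enumerating all 16 pairs.
A + A = {-4, -1, 2, 5, 8, 11, 14}, so |A + A| = 7.
K = |A + A| / |A| = 7/4 (already in lowest terms) ≈ 1.7500.
Reference: AP of size 4 gives K = 7/4 ≈ 1.7500; a fully generic set of size 4 gives K ≈ 2.5000.

|A| = 4, |A + A| = 7, K = 7/4.


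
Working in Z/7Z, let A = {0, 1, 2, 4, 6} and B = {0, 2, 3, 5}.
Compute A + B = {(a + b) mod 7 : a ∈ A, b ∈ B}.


Work in Z/7Z: reduce every sum a + b modulo 7.
Enumerate all 20 pairs:
a = 0: 0+0=0, 0+2=2, 0+3=3, 0+5=5
a = 1: 1+0=1, 1+2=3, 1+3=4, 1+5=6
a = 2: 2+0=2, 2+2=4, 2+3=5, 2+5=0
a = 4: 4+0=4, 4+2=6, 4+3=0, 4+5=2
a = 6: 6+0=6, 6+2=1, 6+3=2, 6+5=4
Distinct residues collected: {0, 1, 2, 3, 4, 5, 6}
|A + B| = 7 (out of 7 total residues).

A + B = {0, 1, 2, 3, 4, 5, 6}


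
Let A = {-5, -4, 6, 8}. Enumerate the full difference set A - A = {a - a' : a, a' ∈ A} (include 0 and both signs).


A - A = {a - a' : a, a' ∈ A}.
Compute a - a' for each ordered pair (a, a'):
a = -5: -5--5=0, -5--4=-1, -5-6=-11, -5-8=-13
a = -4: -4--5=1, -4--4=0, -4-6=-10, -4-8=-12
a = 6: 6--5=11, 6--4=10, 6-6=0, 6-8=-2
a = 8: 8--5=13, 8--4=12, 8-6=2, 8-8=0
Collecting distinct values (and noting 0 appears from a-a):
A - A = {-13, -12, -11, -10, -2, -1, 0, 1, 2, 10, 11, 12, 13}
|A - A| = 13

A - A = {-13, -12, -11, -10, -2, -1, 0, 1, 2, 10, 11, 12, 13}


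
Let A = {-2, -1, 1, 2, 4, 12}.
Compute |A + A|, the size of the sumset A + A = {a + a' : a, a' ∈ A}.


A + A = {a + a' : a, a' ∈ A}; |A| = 6.
General bounds: 2|A| - 1 ≤ |A + A| ≤ |A|(|A|+1)/2, i.e. 11 ≤ |A + A| ≤ 21.
Lower bound 2|A|-1 is attained iff A is an arithmetic progression.
Enumerate sums a + a' for a ≤ a' (symmetric, so this suffices):
a = -2: -2+-2=-4, -2+-1=-3, -2+1=-1, -2+2=0, -2+4=2, -2+12=10
a = -1: -1+-1=-2, -1+1=0, -1+2=1, -1+4=3, -1+12=11
a = 1: 1+1=2, 1+2=3, 1+4=5, 1+12=13
a = 2: 2+2=4, 2+4=6, 2+12=14
a = 4: 4+4=8, 4+12=16
a = 12: 12+12=24
Distinct sums: {-4, -3, -2, -1, 0, 1, 2, 3, 4, 5, 6, 8, 10, 11, 13, 14, 16, 24}
|A + A| = 18

|A + A| = 18


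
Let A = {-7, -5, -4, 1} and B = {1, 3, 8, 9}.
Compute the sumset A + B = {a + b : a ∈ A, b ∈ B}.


A + B = {a + b : a ∈ A, b ∈ B}.
Enumerate all |A|·|B| = 4·4 = 16 pairs (a, b) and collect distinct sums.
a = -7: -7+1=-6, -7+3=-4, -7+8=1, -7+9=2
a = -5: -5+1=-4, -5+3=-2, -5+8=3, -5+9=4
a = -4: -4+1=-3, -4+3=-1, -4+8=4, -4+9=5
a = 1: 1+1=2, 1+3=4, 1+8=9, 1+9=10
Collecting distinct sums: A + B = {-6, -4, -3, -2, -1, 1, 2, 3, 4, 5, 9, 10}
|A + B| = 12

A + B = {-6, -4, -3, -2, -1, 1, 2, 3, 4, 5, 9, 10}


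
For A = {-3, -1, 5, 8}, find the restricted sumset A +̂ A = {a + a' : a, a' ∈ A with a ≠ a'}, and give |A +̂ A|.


Restricted sumset: A +̂ A = {a + a' : a ∈ A, a' ∈ A, a ≠ a'}.
Equivalently, take A + A and drop any sum 2a that is achievable ONLY as a + a for a ∈ A (i.e. sums representable only with equal summands).
Enumerate pairs (a, a') with a < a' (symmetric, so each unordered pair gives one sum; this covers all a ≠ a'):
  -3 + -1 = -4
  -3 + 5 = 2
  -3 + 8 = 5
  -1 + 5 = 4
  -1 + 8 = 7
  5 + 8 = 13
Collected distinct sums: {-4, 2, 4, 5, 7, 13}
|A +̂ A| = 6
(Reference bound: |A +̂ A| ≥ 2|A| - 3 for |A| ≥ 2, with |A| = 4 giving ≥ 5.)

|A +̂ A| = 6


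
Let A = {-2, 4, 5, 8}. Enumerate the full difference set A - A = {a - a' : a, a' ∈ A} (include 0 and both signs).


A - A = {a - a' : a, a' ∈ A}.
Compute a - a' for each ordered pair (a, a'):
a = -2: -2--2=0, -2-4=-6, -2-5=-7, -2-8=-10
a = 4: 4--2=6, 4-4=0, 4-5=-1, 4-8=-4
a = 5: 5--2=7, 5-4=1, 5-5=0, 5-8=-3
a = 8: 8--2=10, 8-4=4, 8-5=3, 8-8=0
Collecting distinct values (and noting 0 appears from a-a):
A - A = {-10, -7, -6, -4, -3, -1, 0, 1, 3, 4, 6, 7, 10}
|A - A| = 13

A - A = {-10, -7, -6, -4, -3, -1, 0, 1, 3, 4, 6, 7, 10}


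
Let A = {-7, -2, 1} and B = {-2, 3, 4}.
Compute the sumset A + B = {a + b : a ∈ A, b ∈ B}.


A + B = {a + b : a ∈ A, b ∈ B}.
Enumerate all |A|·|B| = 3·3 = 9 pairs (a, b) and collect distinct sums.
a = -7: -7+-2=-9, -7+3=-4, -7+4=-3
a = -2: -2+-2=-4, -2+3=1, -2+4=2
a = 1: 1+-2=-1, 1+3=4, 1+4=5
Collecting distinct sums: A + B = {-9, -4, -3, -1, 1, 2, 4, 5}
|A + B| = 8

A + B = {-9, -4, -3, -1, 1, 2, 4, 5}
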